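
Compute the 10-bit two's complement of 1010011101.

Original (sign bit 1, negative): 1010011101
Step 1 - Invert all bits: 0101100010
Step 2 - Add 1: 0101100011
Verification: 1010011101 + 0101100011 = 10000000000; discarding the end carry (carry out of the top bit) leaves the 10-bit value 0000000000, as required for x + (-x)



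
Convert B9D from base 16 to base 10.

Expand by place value (powers of 16):
Digit values: B = 11, D = 13
B9D = 11 × 16^2 + 9 × 16^1 + 13 × 16^0
= 11 × 256 + 9 × 16 + 13 × 1
= 2816 + 144 + 13
= 2973



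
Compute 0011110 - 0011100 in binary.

Method 1 - Direct subtraction (column by column from the right: bit − bit − borrow-in; if negative, add 2 and borrow 1 from the next column):
borrow: 0000000
        0011110
-       0011100
---------------
        0000010

Method 2 - Add two's complement:
Two's complement of 0011100: invert → 1100011, add 1 → 1100100
  0011110
+ 1100100
---------
 10000010  (end carry out of the top bit = 1)
Discarding the end carry: 0000010
Decimal check:
  0011110 = 16 + 8 + 4 + 2 = 30
  0011100 = 16 + 8 + 4 = 28
  30 - 28 = 2, and 0000010 = 2 ✓



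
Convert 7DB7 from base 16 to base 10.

Expand by place value (powers of 16):
Digit values: D = 13, B = 11
7DB7 = 7 × 16^3 + 13 × 16^2 + 11 × 16^1 + 7 × 16^0
= 7 × 4096 + 13 × 256 + 11 × 16 + 7 × 1
= 28672 + 3328 + 176 + 7
= 32183



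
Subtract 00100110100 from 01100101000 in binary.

Method 1 - Direct subtraction (column by column from the right: bit − bit − borrow-in; if negative, add 2 and borrow 1 from the next column):
borrow: 01111101000
        01100101000
-       00100110100
-------------------
        00111110100

Method 2 - Add two's complement:
Two's complement of 00100110100: invert → 11011001011, add 1 → 11011001100
  01100101000
+ 11011001100
-------------
 100111110100  (end carry out of the top bit = 1)
Discarding the end carry: 00111110100
Decimal check:
  01100101000 = 512 + 256 + 32 + 8 = 808
  00100110100 = 256 + 32 + 16 + 4 = 308
  808 - 308 = 500, and 00111110100 = 256 + 128 + 64 + 32 + 16 + 4 = 500 ✓



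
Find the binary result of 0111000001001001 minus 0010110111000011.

Method 1 - Direct subtraction (column by column from the right: bit − bit − borrow-in; if negative, add 2 and borrow 1 from the next column):
borrow: 0001111100001100
        0111000001001001
-       0010110111000011
------------------------
        0100001010000110

Method 2 - Add two's complement:
Two's complement of 0010110111000011: invert → 1101001000111100, add 1 → 1101001000111101
  0111000001001001
+ 1101001000111101
------------------
 10100001010000110  (end carry out of the top bit = 1)
Discarding the end carry: 0100001010000110
Decimal check:
  0111000001001001 = 16384 + 8192 + 4096 + 64 + 8 + 1 = 28745
  0010110111000011 = 8192 + 2048 + 1024 + 256 + 128 + 64 + 2 + 1 = 11715
  28745 - 11715 = 17030, and 0100001010000110 = 16384 + 512 + 128 + 4 + 2 = 17030 ✓



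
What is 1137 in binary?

Using repeated division by 2:
1137 ÷ 2 = 568 remainder 1
568 ÷ 2 = 284 remainder 0
284 ÷ 2 = 142 remainder 0
142 ÷ 2 = 71 remainder 0
71 ÷ 2 = 35 remainder 1
35 ÷ 2 = 17 remainder 1
17 ÷ 2 = 8 remainder 1
8 ÷ 2 = 4 remainder 0
4 ÷ 2 = 2 remainder 0
2 ÷ 2 = 1 remainder 0
1 ÷ 2 = 0 remainder 1
Reading remainders bottom to top: 10001110001



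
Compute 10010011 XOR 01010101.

XOR: 1 when bits differ
  10010011
^ 01010101
----------
  11000110
Decimal: 147 ^ 85 = 198



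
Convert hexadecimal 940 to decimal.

Expand by place value (powers of 16):
940 = 9 × 16^2 + 4 × 16^1 + 0 × 16^0
= 9 × 256 + 4 × 16 + 0 × 1
= 2304 + 64 + 0
= 2368



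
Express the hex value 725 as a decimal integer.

Expand by place value (powers of 16):
725 = 7 × 16^2 + 2 × 16^1 + 5 × 16^0
= 7 × 256 + 2 × 16 + 5 × 1
= 1792 + 32 + 5
= 1829



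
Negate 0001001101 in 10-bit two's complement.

Original: 0001001101
Step 1 - Invert all bits: 1110110010
Step 2 - Add 1: 1110110011
Verification: 0001001101 + 1110110011 = 10000000000; discarding the end carry (carry out of the top bit) leaves the 10-bit value 0000000000, as required for x + (-x)



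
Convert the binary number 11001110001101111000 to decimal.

Sum of powers of 2 for each 1-bit:
2^3 + 2^4 + 2^5 + 2^6 + 2^8 + 2^9 + 2^13 + 2^14 + 2^15 + 2^18 + 2^19
= 8 + 16 + 32 + 64 + 256 + 512 + 8192 + 16384 + 32768 + 262144 + 524288
= 844664



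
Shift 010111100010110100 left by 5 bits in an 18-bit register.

Original: 010111100010110100 (decimal 96436)
Shift left by 5 positions
Append 5 zeros on the right and drop the 5 high bits that overflow the 18-bit width
Result: 110001011010000000 (decimal 202368)
Equivalent: 96436 << 5 = 96436 × 2^5 = 3085952, truncated to 18 bits = 202368



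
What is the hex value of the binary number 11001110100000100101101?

Group into 4-bit nibbles from right:
  0110 = 6
  0111 = 7
  0100 = 4
  0001 = 1
  0010 = 2
  1101 = D
Result: 67412D



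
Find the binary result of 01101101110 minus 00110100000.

Method 1 - Direct subtraction (column by column from the right: bit − bit − borrow-in; if negative, add 2 and borrow 1 from the next column):
borrow: 01100000000
        01101101110
-       00110100000
-------------------
        00111001110

Method 2 - Add two's complement:
Two's complement of 00110100000: invert → 11001011111, add 1 → 11001100000
  01101101110
+ 11001100000
-------------
 100111001110  (end carry out of the top bit = 1)
Discarding the end carry: 00111001110
Decimal check:
  01101101110 = 512 + 256 + 64 + 32 + 8 + 4 + 2 = 878
  00110100000 = 256 + 128 + 32 = 416
  878 - 416 = 462, and 00111001110 = 256 + 128 + 64 + 8 + 4 + 2 = 462 ✓



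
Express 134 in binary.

Using repeated division by 2:
134 ÷ 2 = 67 remainder 0
67 ÷ 2 = 33 remainder 1
33 ÷ 2 = 16 remainder 1
16 ÷ 2 = 8 remainder 0
8 ÷ 2 = 4 remainder 0
4 ÷ 2 = 2 remainder 0
2 ÷ 2 = 1 remainder 0
1 ÷ 2 = 0 remainder 1
Reading remainders bottom to top: 10000110



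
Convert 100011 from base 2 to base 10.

Sum of powers of 2 for each 1-bit:
2^0 + 2^1 + 2^5
= 1 + 2 + 32
= 35



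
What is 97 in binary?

Using repeated division by 2:
97 ÷ 2 = 48 remainder 1
48 ÷ 2 = 24 remainder 0
24 ÷ 2 = 12 remainder 0
12 ÷ 2 = 6 remainder 0
6 ÷ 2 = 3 remainder 0
3 ÷ 2 = 1 remainder 1
1 ÷ 2 = 0 remainder 1
Reading remainders bottom to top: 1100001



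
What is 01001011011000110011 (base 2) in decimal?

Sum of powers of 2 for each 1-bit:
2^0 + 2^1 + 2^4 + 2^5 + 2^9 + 2^10 + 2^12 + 2^13 + 2^15 + 2^18
= 1 + 2 + 16 + 32 + 512 + 1024 + 4096 + 8192 + 32768 + 262144
= 308787



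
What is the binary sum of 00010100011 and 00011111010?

Add column by column from the right: bit + bit + carry-in; write the sum mod 2, carry 1 when the sum is 2 or 3.
carry:  00111000100
        00010100011
+       00011111010
-------------------
       000110011101
(the carry out of the leftmost column, 0, becomes the leading bit)
Decimal check:
  00010100011 = 128 + 32 + 2 + 1 = 163
  00011111010 = 128 + 64 + 32 + 16 + 8 + 2 = 250
  163 + 250 = 413, and 000110011101 = 256 + 128 + 16 + 8 + 4 + 1 = 413 ✓



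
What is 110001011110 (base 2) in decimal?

Sum of powers of 2 for each 1-bit:
2^1 + 2^2 + 2^3 + 2^4 + 2^6 + 2^10 + 2^11
= 2 + 4 + 8 + 16 + 64 + 1024 + 2048
= 3166



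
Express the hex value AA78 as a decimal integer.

Expand by place value (powers of 16):
Digit values: A = 10
AA78 = 10 × 16^3 + 10 × 16^2 + 7 × 16^1 + 8 × 16^0
= 10 × 4096 + 10 × 256 + 7 × 16 + 8 × 1
= 40960 + 2560 + 112 + 8
= 43640



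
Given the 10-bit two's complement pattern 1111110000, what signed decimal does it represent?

Binary: 1111110000
Sign bit: 1 (negative)
Invert: 0000001111
Add 1:  0000010000
Magnitude: 0000010000 = 16
Value: -16



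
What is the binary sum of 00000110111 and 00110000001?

Add column by column from the right: bit + bit + carry-in; write the sum mod 2, carry 1 when the sum is 2 or 3.
carry:  00000001110
        00000110111
+       00110000001
-------------------
       000110111000
(the carry out of the leftmost column, 0, becomes the leading bit)
Decimal check:
  00000110111 = 32 + 16 + 4 + 2 + 1 = 55
  00110000001 = 256 + 128 + 1 = 385
  55 + 385 = 440, and 000110111000 = 256 + 128 + 32 + 16 + 8 = 440 ✓



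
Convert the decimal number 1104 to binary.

Using repeated division by 2:
1104 ÷ 2 = 552 remainder 0
552 ÷ 2 = 276 remainder 0
276 ÷ 2 = 138 remainder 0
138 ÷ 2 = 69 remainder 0
69 ÷ 2 = 34 remainder 1
34 ÷ 2 = 17 remainder 0
17 ÷ 2 = 8 remainder 1
8 ÷ 2 = 4 remainder 0
4 ÷ 2 = 2 remainder 0
2 ÷ 2 = 1 remainder 0
1 ÷ 2 = 0 remainder 1
Reading remainders bottom to top: 10001010000



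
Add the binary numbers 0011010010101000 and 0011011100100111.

Add column by column from the right: bit + bit + carry-in; write the sum mod 2, carry 1 when the sum is 2 or 3.
carry:  0110100001000000
        0011010010101000
+       0011011100100111
------------------------
       00110101111001111
(the carry out of the leftmost column, 0, becomes the leading bit)
Decimal check:
  0011010010101000 = 8192 + 4096 + 1024 + 128 + 32 + 8 = 13480
  0011011100100111 = 8192 + 4096 + 1024 + 512 + 256 + 32 + 4 + 2 + 1 = 14119
  13480 + 14119 = 27599, and 00110101111001111 = 16384 + 8192 + 2048 + 512 + 256 + 128 + 64 + 8 + 4 + 2 + 1 = 27599 ✓



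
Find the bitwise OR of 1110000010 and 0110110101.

OR: 1 when either bit is 1
  1110000010
| 0110110101
------------
  1110110111
Decimal: 898 | 437 = 951



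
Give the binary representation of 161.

Using repeated division by 2:
161 ÷ 2 = 80 remainder 1
80 ÷ 2 = 40 remainder 0
40 ÷ 2 = 20 remainder 0
20 ÷ 2 = 10 remainder 0
10 ÷ 2 = 5 remainder 0
5 ÷ 2 = 2 remainder 1
2 ÷ 2 = 1 remainder 0
1 ÷ 2 = 0 remainder 1
Reading remainders bottom to top: 10100001



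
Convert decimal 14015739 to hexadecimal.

Using repeated division by 16 (digits 10–15 are A–F):
14015739 ÷ 16 = 875983 remainder 11 (B)
875983 ÷ 16 = 54748 remainder 15 (F)
54748 ÷ 16 = 3421 remainder 12 (C)
3421 ÷ 16 = 213 remainder 13 (D)
213 ÷ 16 = 13 remainder 5
13 ÷ 16 = 0 remainder 13 (D)
Reading remainders bottom to top: D5DCFB



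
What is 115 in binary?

Using repeated division by 2:
115 ÷ 2 = 57 remainder 1
57 ÷ 2 = 28 remainder 1
28 ÷ 2 = 14 remainder 0
14 ÷ 2 = 7 remainder 0
7 ÷ 2 = 3 remainder 1
3 ÷ 2 = 1 remainder 1
1 ÷ 2 = 0 remainder 1
Reading remainders bottom to top: 1110011



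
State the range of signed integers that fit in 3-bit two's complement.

For 3-bit two's complement:
Minimum: -2^2 = -4
Maximum: 2^2 - 1 = 3



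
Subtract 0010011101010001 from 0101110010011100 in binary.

Method 1 - Direct subtraction (column by column from the right: bit − bit − borrow-in; if negative, add 2 and borrow 1 from the next column):
borrow: 0100111010000110
        0101110010011100
-       0010011101010001
------------------------
        0011010101001011

Method 2 - Add two's complement:
Two's complement of 0010011101010001: invert → 1101100010101110, add 1 → 1101100010101111
  0101110010011100
+ 1101100010101111
------------------
 10011010101001011  (end carry out of the top bit = 1)
Discarding the end carry: 0011010101001011
Decimal check:
  0101110010011100 = 16384 + 4096 + 2048 + 1024 + 128 + 16 + 8 + 4 = 23708
  0010011101010001 = 8192 + 1024 + 512 + 256 + 64 + 16 + 1 = 10065
  23708 - 10065 = 13643, and 0011010101001011 = 8192 + 4096 + 1024 + 256 + 64 + 8 + 2 + 1 = 13643 ✓



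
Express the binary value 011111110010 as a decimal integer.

Sum of powers of 2 for each 1-bit:
2^1 + 2^4 + 2^5 + 2^6 + 2^7 + 2^8 + 2^9 + 2^10
= 2 + 16 + 32 + 64 + 128 + 256 + 512 + 1024
= 2034



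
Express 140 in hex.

Using repeated division by 16 (digits 10–15 are A–F):
140 ÷ 16 = 8 remainder 12 (C)
8 ÷ 16 = 0 remainder 8
Reading remainders bottom to top: 8C



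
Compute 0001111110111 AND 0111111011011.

AND: 1 only when both bits are 1
  0001111110111
& 0111111011011
---------------
  0001111010011
Decimal: 1015 & 4059 = 979



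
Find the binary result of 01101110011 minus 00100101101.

Method 1 - Direct subtraction (column by column from the right: bit − bit − borrow-in; if negative, add 2 and borrow 1 from the next column):
borrow: 00000011000
        01101110011
-       00100101101
-------------------
        01001000110

Method 2 - Add two's complement:
Two's complement of 00100101101: invert → 11011010010, add 1 → 11011010011
  01101110011
+ 11011010011
-------------
 101001000110  (end carry out of the top bit = 1)
Discarding the end carry: 01001000110
Decimal check:
  01101110011 = 512 + 256 + 64 + 32 + 16 + 2 + 1 = 883
  00100101101 = 256 + 32 + 8 + 4 + 1 = 301
  883 - 301 = 582, and 01001000110 = 512 + 64 + 4 + 2 = 582 ✓



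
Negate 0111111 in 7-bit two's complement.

Original: 0111111
Step 1 - Invert all bits: 1000000
Step 2 - Add 1: 1000001
Verification: 0111111 + 1000001 = 10000000; discarding the end carry (carry out of the top bit) leaves the 7-bit value 0000000, as required for x + (-x)



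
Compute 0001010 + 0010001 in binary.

Add column by column from the right: bit + bit + carry-in; write the sum mod 2, carry 1 when the sum is 2 or 3.
carry:  0000000
        0001010
+       0010001
---------------
       00011011
(the carry out of the leftmost column, 0, becomes the leading bit)
Decimal check:
  0001010 = 8 + 2 = 10
  0010001 = 16 + 1 = 17
  10 + 17 = 27, and 00011011 = 16 + 8 + 2 + 1 = 27 ✓



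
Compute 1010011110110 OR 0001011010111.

OR: 1 when either bit is 1
  1010011110110
| 0001011010111
---------------
  1011011110111
Decimal: 5366 | 727 = 5879



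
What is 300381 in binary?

Using repeated division by 2:
300381 ÷ 2 = 150190 remainder 1
150190 ÷ 2 = 75095 remainder 0
75095 ÷ 2 = 37547 remainder 1
37547 ÷ 2 = 18773 remainder 1
18773 ÷ 2 = 9386 remainder 1
9386 ÷ 2 = 4693 remainder 0
4693 ÷ 2 = 2346 remainder 1
2346 ÷ 2 = 1173 remainder 0
1173 ÷ 2 = 586 remainder 1
586 ÷ 2 = 293 remainder 0
293 ÷ 2 = 146 remainder 1
146 ÷ 2 = 73 remainder 0
73 ÷ 2 = 36 remainder 1
36 ÷ 2 = 18 remainder 0
18 ÷ 2 = 9 remainder 0
9 ÷ 2 = 4 remainder 1
4 ÷ 2 = 2 remainder 0
2 ÷ 2 = 1 remainder 0
1 ÷ 2 = 0 remainder 1
Reading remainders bottom to top: 1001001010101011101



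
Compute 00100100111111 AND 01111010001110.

AND: 1 only when both bits are 1
  00100100111111
& 01111010001110
----------------
  00100000001110
Decimal: 2367 & 7822 = 2062



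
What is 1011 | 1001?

OR: 1 when either bit is 1
  1011
| 1001
------
  1011
Decimal: 11 | 9 = 11



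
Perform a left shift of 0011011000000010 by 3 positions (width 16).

Original: 0011011000000010 (decimal 13826)
Shift left by 3 positions
Append 3 zeros on the right and drop the 3 high bits that overflow the 16-bit width
Result: 1011000000010000 (decimal 45072)
Equivalent: 13826 << 3 = 13826 × 2^3 = 110608, truncated to 16 bits = 45072



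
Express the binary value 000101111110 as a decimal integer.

Sum of powers of 2 for each 1-bit:
2^1 + 2^2 + 2^3 + 2^4 + 2^5 + 2^6 + 2^8
= 2 + 4 + 8 + 16 + 32 + 64 + 256
= 382



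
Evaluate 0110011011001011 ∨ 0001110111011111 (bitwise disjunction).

OR: 1 when either bit is 1
  0110011011001011
| 0001110111011111
------------------
  0111111111011111
Decimal: 26315 | 7647 = 32735



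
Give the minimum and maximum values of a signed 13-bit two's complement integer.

For 13-bit two's complement:
Minimum: -2^12 = -4096
Maximum: 2^12 - 1 = 4095



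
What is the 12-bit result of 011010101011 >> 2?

Original: 011010101011 (decimal 1707)
Shift right by 2 positions
Drop the 2 low bits; fill with zeros on the left
Result: 000110101010 (decimal 426)
Equivalent: 1707 >> 2 = 1707 ÷ 2^2 = 426



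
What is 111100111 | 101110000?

OR: 1 when either bit is 1
  111100111
| 101110000
-----------
  111110111
Decimal: 487 | 368 = 503



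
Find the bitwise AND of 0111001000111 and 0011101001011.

AND: 1 only when both bits are 1
  0111001000111
& 0011101001011
---------------
  0011001000011
Decimal: 3655 & 1867 = 1603



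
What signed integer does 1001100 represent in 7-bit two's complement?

Binary: 1001100
Sign bit: 1 (negative)
Invert: 0110011
Add 1:  0110100
Magnitude: 0110100 = 32 + 16 + 4 = 52
Value: -52



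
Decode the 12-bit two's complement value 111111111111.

Binary: 111111111111
Sign bit: 1 (negative)
Invert: 000000000000
Add 1:  000000000001
Magnitude: 000000000001 = 1
Value: -1



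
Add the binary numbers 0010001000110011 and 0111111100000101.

Add column by column from the right: bit + bit + carry-in; write the sum mod 2, carry 1 when the sum is 2 or 3.
carry:  1111110000001110
        0010001000110011
+       0111111100000101
------------------------
       01010000100111000
(the carry out of the leftmost column, 0, becomes the leading bit)
Decimal check:
  0010001000110011 = 8192 + 512 + 32 + 16 + 2 + 1 = 8755
  0111111100000101 = 16384 + 8192 + 4096 + 2048 + 1024 + 512 + 256 + 4 + 1 = 32517
  8755 + 32517 = 41272, and 01010000100111000 = 32768 + 8192 + 256 + 32 + 16 + 8 = 41272 ✓



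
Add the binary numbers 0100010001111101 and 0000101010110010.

Add column by column from the right: bit + bit + carry-in; write the sum mod 2, carry 1 when the sum is 2 or 3.
carry:  0000000111100000
        0100010001111101
+       0000101010110010
------------------------
       00100111100101111
(the carry out of the leftmost column, 0, becomes the leading bit)
Decimal check:
  0100010001111101 = 16384 + 1024 + 64 + 32 + 16 + 8 + 4 + 1 = 17533
  0000101010110010 = 2048 + 512 + 128 + 32 + 16 + 2 = 2738
  17533 + 2738 = 20271, and 00100111100101111 = 16384 + 2048 + 1024 + 512 + 256 + 32 + 8 + 4 + 2 + 1 = 20271 ✓



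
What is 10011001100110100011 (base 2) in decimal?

Sum of powers of 2 for each 1-bit:
2^0 + 2^1 + 2^5 + 2^7 + 2^8 + 2^11 + 2^12 + 2^15 + 2^16 + 2^19
= 1 + 2 + 32 + 128 + 256 + 2048 + 4096 + 32768 + 65536 + 524288
= 629155



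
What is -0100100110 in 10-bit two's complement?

Original: 0100100110
Step 1 - Invert all bits: 1011011001
Step 2 - Add 1: 1011011010
Verification: 0100100110 + 1011011010 = 10000000000; discarding the end carry (carry out of the top bit) leaves the 10-bit value 0000000000, as required for x + (-x)



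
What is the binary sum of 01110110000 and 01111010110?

Add column by column from the right: bit + bit + carry-in; write the sum mod 2, carry 1 when the sum is 2 or 3.
carry:  11111100000
        01110110000
+       01111010110
-------------------
       011110000110
(the carry out of the leftmost column, 0, becomes the leading bit)
Decimal check:
  01110110000 = 512 + 256 + 128 + 32 + 16 = 944
  01111010110 = 512 + 256 + 128 + 64 + 16 + 4 + 2 = 982
  944 + 982 = 1926, and 011110000110 = 1024 + 512 + 256 + 128 + 4 + 2 = 1926 ✓



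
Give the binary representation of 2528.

Using repeated division by 2:
2528 ÷ 2 = 1264 remainder 0
1264 ÷ 2 = 632 remainder 0
632 ÷ 2 = 316 remainder 0
316 ÷ 2 = 158 remainder 0
158 ÷ 2 = 79 remainder 0
79 ÷ 2 = 39 remainder 1
39 ÷ 2 = 19 remainder 1
19 ÷ 2 = 9 remainder 1
9 ÷ 2 = 4 remainder 1
4 ÷ 2 = 2 remainder 0
2 ÷ 2 = 1 remainder 0
1 ÷ 2 = 0 remainder 1
Reading remainders bottom to top: 100111100000



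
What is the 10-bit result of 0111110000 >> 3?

Original: 0111110000 (decimal 496)
Shift right by 3 positions
Drop the 3 low bits; fill with zeros on the left
Result: 0000111110 (decimal 62)
Equivalent: 496 >> 3 = 496 ÷ 2^3 = 62



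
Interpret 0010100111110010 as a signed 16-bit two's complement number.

Binary: 0010100111110010
Sign bit: 0 (non-negative)
Read directly as an unsigned value:
0010100111110010 = 8192 + 2048 + 256 + 128 + 64 + 32 + 16 + 2 = 10738
Value: 10738



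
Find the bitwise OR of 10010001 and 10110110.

OR: 1 when either bit is 1
  10010001
| 10110110
----------
  10110111
Decimal: 145 | 182 = 183



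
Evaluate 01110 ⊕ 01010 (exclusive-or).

XOR: 1 when bits differ
  01110
^ 01010
-------
  00100
Decimal: 14 ^ 10 = 4



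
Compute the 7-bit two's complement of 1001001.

Original (sign bit 1, negative): 1001001
Step 1 - Invert all bits: 0110110
Step 2 - Add 1: 0110111
Verification: 1001001 + 0110111 = 10000000; discarding the end carry (carry out of the top bit) leaves the 7-bit value 0000000, as required for x + (-x)



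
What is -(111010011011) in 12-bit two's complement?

Original (sign bit 1, negative): 111010011011
Step 1 - Invert all bits: 000101100100
Step 2 - Add 1: 000101100101
Verification: 111010011011 + 000101100101 = 1000000000000; discarding the end carry (carry out of the top bit) leaves the 12-bit value 000000000000, as required for x + (-x)



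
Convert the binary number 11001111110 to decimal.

Sum of powers of 2 for each 1-bit:
2^1 + 2^2 + 2^3 + 2^4 + 2^5 + 2^6 + 2^9 + 2^10
= 2 + 4 + 8 + 16 + 32 + 64 + 512 + 1024
= 1662



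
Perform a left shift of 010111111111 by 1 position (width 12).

Original: 010111111111 (decimal 1535)
Shift left by 1 position
Append 1 zero on the right
Result: 101111111110 (decimal 3070)
Equivalent: 1535 << 1 = 1535 × 2^1 = 3070



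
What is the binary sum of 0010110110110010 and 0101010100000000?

Add column by column from the right: bit + bit + carry-in; write the sum mod 2, carry 1 when the sum is 2 or 3.
carry:  1111101000000000
        0010110110110010
+       0101010100000000
------------------------
       01000001010110010
(the carry out of the leftmost column, 0, becomes the leading bit)
Decimal check:
  0010110110110010 = 8192 + 2048 + 1024 + 256 + 128 + 32 + 16 + 2 = 11698
  0101010100000000 = 16384 + 4096 + 1024 + 256 = 21760
  11698 + 21760 = 33458, and 01000001010110010 = 32768 + 512 + 128 + 32 + 16 + 2 = 33458 ✓



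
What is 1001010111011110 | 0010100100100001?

OR: 1 when either bit is 1
  1001010111011110
| 0010100100100001
------------------
  1011110111111111
Decimal: 38366 | 10529 = 48639



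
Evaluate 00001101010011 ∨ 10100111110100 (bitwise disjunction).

OR: 1 when either bit is 1
  00001101010011
| 10100111110100
----------------
  10101111110111
Decimal: 851 | 10740 = 11255



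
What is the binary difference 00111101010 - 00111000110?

Method 1 - Direct subtraction (column by column from the right: bit − bit − borrow-in; if negative, add 2 and borrow 1 from the next column):
borrow: 00000001000
        00111101010
-       00111000110
-------------------
        00000100100

Method 2 - Add two's complement:
Two's complement of 00111000110: invert → 11000111001, add 1 → 11000111010
  00111101010
+ 11000111010
-------------
 100000100100  (end carry out of the top bit = 1)
Discarding the end carry: 00000100100
Decimal check:
  00111101010 = 256 + 128 + 64 + 32 + 8 + 2 = 490
  00111000110 = 256 + 128 + 64 + 4 + 2 = 454
  490 - 454 = 36, and 00000100100 = 32 + 4 = 36 ✓



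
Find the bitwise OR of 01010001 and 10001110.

OR: 1 when either bit is 1
  01010001
| 10001110
----------
  11011111
Decimal: 81 | 142 = 223



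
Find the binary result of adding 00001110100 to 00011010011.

Add column by column from the right: bit + bit + carry-in; write the sum mod 2, carry 1 when the sum is 2 or 3.
carry:  00111100000
        00001110100
+       00011010011
-------------------
       000101000111
(the carry out of the leftmost column, 0, becomes the leading bit)
Decimal check:
  00001110100 = 64 + 32 + 16 + 4 = 116
  00011010011 = 128 + 64 + 16 + 2 + 1 = 211
  116 + 211 = 327, and 000101000111 = 256 + 64 + 4 + 2 + 1 = 327 ✓



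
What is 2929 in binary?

Using repeated division by 2:
2929 ÷ 2 = 1464 remainder 1
1464 ÷ 2 = 732 remainder 0
732 ÷ 2 = 366 remainder 0
366 ÷ 2 = 183 remainder 0
183 ÷ 2 = 91 remainder 1
91 ÷ 2 = 45 remainder 1
45 ÷ 2 = 22 remainder 1
22 ÷ 2 = 11 remainder 0
11 ÷ 2 = 5 remainder 1
5 ÷ 2 = 2 remainder 1
2 ÷ 2 = 1 remainder 0
1 ÷ 2 = 0 remainder 1
Reading remainders bottom to top: 101101110001



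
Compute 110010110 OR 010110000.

OR: 1 when either bit is 1
  110010110
| 010110000
-----------
  110110110
Decimal: 406 | 176 = 438



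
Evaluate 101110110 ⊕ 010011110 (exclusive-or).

XOR: 1 when bits differ
  101110110
^ 010011110
-----------
  111101000
Decimal: 374 ^ 158 = 488



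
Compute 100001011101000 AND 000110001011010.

AND: 1 only when both bits are 1
  100001011101000
& 000110001011010
-----------------
  000000001001000
Decimal: 17128 & 3162 = 72



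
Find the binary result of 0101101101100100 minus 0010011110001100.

Method 1 - Direct subtraction (column by column from the right: bit − bit − borrow-in; if negative, add 2 and borrow 1 from the next column):
borrow: 0100111100110000
        0101101101100100
-       0010011110001100
------------------------
        0011001111011000

Method 2 - Add two's complement:
Two's complement of 0010011110001100: invert → 1101100001110011, add 1 → 1101100001110100
  0101101101100100
+ 1101100001110100
------------------
 10011001111011000  (end carry out of the top bit = 1)
Discarding the end carry: 0011001111011000
Decimal check:
  0101101101100100 = 16384 + 4096 + 2048 + 512 + 256 + 64 + 32 + 4 = 23396
  0010011110001100 = 8192 + 1024 + 512 + 256 + 128 + 8 + 4 = 10124
  23396 - 10124 = 13272, and 0011001111011000 = 8192 + 4096 + 512 + 256 + 128 + 64 + 16 + 8 = 13272 ✓



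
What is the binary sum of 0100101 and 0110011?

Add column by column from the right: bit + bit + carry-in; write the sum mod 2, carry 1 when the sum is 2 or 3.
carry:  1001110
        0100101
+       0110011
---------------
       01011000
(the carry out of the leftmost column, 0, becomes the leading bit)
Decimal check:
  0100101 = 32 + 4 + 1 = 37
  0110011 = 32 + 16 + 2 + 1 = 51
  37 + 51 = 88, and 01011000 = 64 + 16 + 8 = 88 ✓



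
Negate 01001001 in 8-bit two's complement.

Original: 01001001
Step 1 - Invert all bits: 10110110
Step 2 - Add 1: 10110111
Verification: 01001001 + 10110111 = 100000000; discarding the end carry (carry out of the top bit) leaves the 8-bit value 00000000, as required for x + (-x)



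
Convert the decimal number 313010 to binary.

Using repeated division by 2:
313010 ÷ 2 = 156505 remainder 0
156505 ÷ 2 = 78252 remainder 1
78252 ÷ 2 = 39126 remainder 0
39126 ÷ 2 = 19563 remainder 0
19563 ÷ 2 = 9781 remainder 1
9781 ÷ 2 = 4890 remainder 1
4890 ÷ 2 = 2445 remainder 0
2445 ÷ 2 = 1222 remainder 1
1222 ÷ 2 = 611 remainder 0
611 ÷ 2 = 305 remainder 1
305 ÷ 2 = 152 remainder 1
152 ÷ 2 = 76 remainder 0
76 ÷ 2 = 38 remainder 0
38 ÷ 2 = 19 remainder 0
19 ÷ 2 = 9 remainder 1
9 ÷ 2 = 4 remainder 1
4 ÷ 2 = 2 remainder 0
2 ÷ 2 = 1 remainder 0
1 ÷ 2 = 0 remainder 1
Reading remainders bottom to top: 1001100011010110010



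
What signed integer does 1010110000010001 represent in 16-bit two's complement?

Binary: 1010110000010001
Sign bit: 1 (negative)
Invert: 0101001111101110
Add 1:  0101001111101111
Magnitude: 0101001111101111 = 16384 + 4096 + 512 + 256 + 128 + 64 + 32 + 8 + 4 + 2 + 1 = 21487
Value: -21487



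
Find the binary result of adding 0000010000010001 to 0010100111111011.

Add column by column from the right: bit + bit + carry-in; write the sum mod 2, carry 1 when the sum is 2 or 3.
carry:  0000001111100110
        0000010000010001
+       0010100111111011
------------------------
       00010111000001100
(the carry out of the leftmost column, 0, becomes the leading bit)
Decimal check:
  0000010000010001 = 1024 + 16 + 1 = 1041
  0010100111111011 = 8192 + 2048 + 256 + 128 + 64 + 32 + 16 + 8 + 2 + 1 = 10747
  1041 + 10747 = 11788, and 00010111000001100 = 8192 + 2048 + 1024 + 512 + 8 + 4 = 11788 ✓



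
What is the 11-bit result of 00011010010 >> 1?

Original: 00011010010 (decimal 210)
Shift right by 1 position
Drop the 1 low bit; fill with zero on the left
Result: 00001101001 (decimal 105)
Equivalent: 210 >> 1 = 210 ÷ 2^1 = 105



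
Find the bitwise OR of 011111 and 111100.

OR: 1 when either bit is 1
  011111
| 111100
--------
  111111
Decimal: 31 | 60 = 63



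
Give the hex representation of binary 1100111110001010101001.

Group into 4-bit nibbles from right:
  0011 = 3
  0011 = 3
  1110 = E
  0010 = 2
  1010 = A
  1001 = 9
Result: 33E2A9



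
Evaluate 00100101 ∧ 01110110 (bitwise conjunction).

AND: 1 only when both bits are 1
  00100101
& 01110110
----------
  00100100
Decimal: 37 & 118 = 36



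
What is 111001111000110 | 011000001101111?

OR: 1 when either bit is 1
  111001111000110
| 011000001101111
-----------------
  111001111101111
Decimal: 29638 | 12399 = 29679



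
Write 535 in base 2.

Using repeated division by 2:
535 ÷ 2 = 267 remainder 1
267 ÷ 2 = 133 remainder 1
133 ÷ 2 = 66 remainder 1
66 ÷ 2 = 33 remainder 0
33 ÷ 2 = 16 remainder 1
16 ÷ 2 = 8 remainder 0
8 ÷ 2 = 4 remainder 0
4 ÷ 2 = 2 remainder 0
2 ÷ 2 = 1 remainder 0
1 ÷ 2 = 0 remainder 1
Reading remainders bottom to top: 1000010111



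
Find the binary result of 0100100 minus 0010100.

Method 1 - Direct subtraction (column by column from the right: bit − bit − borrow-in; if negative, add 2 and borrow 1 from the next column):
borrow: 0100000
        0100100
-       0010100
---------------
        0010000

Method 2 - Add two's complement:
Two's complement of 0010100: invert → 1101011, add 1 → 1101100
  0100100
+ 1101100
---------
 10010000  (end carry out of the top bit = 1)
Discarding the end carry: 0010000
Decimal check:
  0100100 = 32 + 4 = 36
  0010100 = 16 + 4 = 20
  36 - 20 = 16, and 0010000 = 16 ✓



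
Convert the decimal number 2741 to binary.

Using repeated division by 2:
2741 ÷ 2 = 1370 remainder 1
1370 ÷ 2 = 685 remainder 0
685 ÷ 2 = 342 remainder 1
342 ÷ 2 = 171 remainder 0
171 ÷ 2 = 85 remainder 1
85 ÷ 2 = 42 remainder 1
42 ÷ 2 = 21 remainder 0
21 ÷ 2 = 10 remainder 1
10 ÷ 2 = 5 remainder 0
5 ÷ 2 = 2 remainder 1
2 ÷ 2 = 1 remainder 0
1 ÷ 2 = 0 remainder 1
Reading remainders bottom to top: 101010110101



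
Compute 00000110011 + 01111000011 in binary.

Add column by column from the right: bit + bit + carry-in; write the sum mod 2, carry 1 when the sum is 2 or 3.
carry:  00000000110
        00000110011
+       01111000011
-------------------
       001111110110
(the carry out of the leftmost column, 0, becomes the leading bit)
Decimal check:
  00000110011 = 32 + 16 + 2 + 1 = 51
  01111000011 = 512 + 256 + 128 + 64 + 2 + 1 = 963
  51 + 963 = 1014, and 001111110110 = 512 + 256 + 128 + 64 + 32 + 16 + 4 + 2 = 1014 ✓



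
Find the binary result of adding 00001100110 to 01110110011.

Add column by column from the right: bit + bit + carry-in; write the sum mod 2, carry 1 when the sum is 2 or 3.
carry:  11111001100
        00001100110
+       01110110011
-------------------
       010000011001
(the carry out of the leftmost column, 0, becomes the leading bit)
Decimal check:
  00001100110 = 64 + 32 + 4 + 2 = 102
  01110110011 = 512 + 256 + 128 + 32 + 16 + 2 + 1 = 947
  102 + 947 = 1049, and 010000011001 = 1024 + 16 + 8 + 1 = 1049 ✓



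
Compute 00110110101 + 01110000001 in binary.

Add column by column from the right: bit + bit + carry-in; write the sum mod 2, carry 1 when the sum is 2 or 3.
carry:  11100000010
        00110110101
+       01110000001
-------------------
       010100110110
(the carry out of the leftmost column, 0, becomes the leading bit)
Decimal check:
  00110110101 = 256 + 128 + 32 + 16 + 4 + 1 = 437
  01110000001 = 512 + 256 + 128 + 1 = 897
  437 + 897 = 1334, and 010100110110 = 1024 + 256 + 32 + 16 + 4 + 2 = 1334 ✓



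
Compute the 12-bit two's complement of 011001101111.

Original: 011001101111
Step 1 - Invert all bits: 100110010000
Step 2 - Add 1: 100110010001
Verification: 011001101111 + 100110010001 = 1000000000000; discarding the end carry (carry out of the top bit) leaves the 12-bit value 000000000000, as required for x + (-x)



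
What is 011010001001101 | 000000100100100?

OR: 1 when either bit is 1
  011010001001101
| 000000100100100
-----------------
  011010101101101
Decimal: 13389 | 292 = 13677



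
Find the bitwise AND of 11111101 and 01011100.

AND: 1 only when both bits are 1
  11111101
& 01011100
----------
  01011100
Decimal: 253 & 92 = 92



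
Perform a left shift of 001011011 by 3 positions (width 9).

Original: 001011011 (decimal 91)
Shift left by 3 positions
Append 3 zeros on the right and drop the 3 high bits that overflow the 9-bit width
Result: 011011000 (decimal 216)
Equivalent: 91 << 3 = 91 × 2^3 = 728, truncated to 9 bits = 216



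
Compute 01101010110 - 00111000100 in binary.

Method 1 - Direct subtraction (column by column from the right: bit − bit − borrow-in; if negative, add 2 and borrow 1 from the next column):
borrow: 01100000000
        01101010110
-       00111000100
-------------------
        00110010010

Method 2 - Add two's complement:
Two's complement of 00111000100: invert → 11000111011, add 1 → 11000111100
  01101010110
+ 11000111100
-------------
 100110010010  (end carry out of the top bit = 1)
Discarding the end carry: 00110010010
Decimal check:
  01101010110 = 512 + 256 + 64 + 16 + 4 + 2 = 854
  00111000100 = 256 + 128 + 64 + 4 = 452
  854 - 452 = 402, and 00110010010 = 256 + 128 + 16 + 2 = 402 ✓



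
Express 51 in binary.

Using repeated division by 2:
51 ÷ 2 = 25 remainder 1
25 ÷ 2 = 12 remainder 1
12 ÷ 2 = 6 remainder 0
6 ÷ 2 = 3 remainder 0
3 ÷ 2 = 1 remainder 1
1 ÷ 2 = 0 remainder 1
Reading remainders bottom to top: 110011



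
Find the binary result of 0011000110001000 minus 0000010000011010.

Method 1 - Direct subtraction (column by column from the right: bit − bit − borrow-in; if negative, add 2 and borrow 1 from the next column):
borrow: 0001100011111100
        0011000110001000
-       0000010000011010
------------------------
        0010110101101110

Method 2 - Add two's complement:
Two's complement of 0000010000011010: invert → 1111101111100101, add 1 → 1111101111100110
  0011000110001000
+ 1111101111100110
------------------
 10010110101101110  (end carry out of the top bit = 1)
Discarding the end carry: 0010110101101110
Decimal check:
  0011000110001000 = 8192 + 4096 + 256 + 128 + 8 = 12680
  0000010000011010 = 1024 + 16 + 8 + 2 = 1050
  12680 - 1050 = 11630, and 0010110101101110 = 8192 + 2048 + 1024 + 256 + 64 + 32 + 8 + 4 + 2 = 11630 ✓



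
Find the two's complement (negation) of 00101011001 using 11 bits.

Original: 00101011001
Step 1 - Invert all bits: 11010100110
Step 2 - Add 1: 11010100111
Verification: 00101011001 + 11010100111 = 100000000000; discarding the end carry (carry out of the top bit) leaves the 11-bit value 00000000000, as required for x + (-x)



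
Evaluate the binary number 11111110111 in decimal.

Sum of powers of 2 for each 1-bit:
2^0 + 2^1 + 2^2 + 2^4 + 2^5 + 2^6 + 2^7 + 2^8 + 2^9 + 2^10
= 1 + 2 + 4 + 16 + 32 + 64 + 128 + 256 + 512 + 1024
= 2039



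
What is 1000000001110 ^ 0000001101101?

XOR: 1 when bits differ
  1000000001110
^ 0000001101101
---------------
  1000001100011
Decimal: 4110 ^ 109 = 4195



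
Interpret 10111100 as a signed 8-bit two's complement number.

Binary: 10111100
Sign bit: 1 (negative)
Invert: 01000011
Add 1:  01000100
Magnitude: 01000100 = 64 + 4 = 68
Value: -68



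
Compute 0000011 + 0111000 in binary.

Add column by column from the right: bit + bit + carry-in; write the sum mod 2, carry 1 when the sum is 2 or 3.
carry:  0000000
        0000011
+       0111000
---------------
       00111011
(the carry out of the leftmost column, 0, becomes the leading bit)
Decimal check:
  0000011 = 2 + 1 = 3
  0111000 = 32 + 16 + 8 = 56
  3 + 56 = 59, and 00111011 = 32 + 16 + 8 + 2 + 1 = 59 ✓



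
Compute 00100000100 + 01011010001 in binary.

Add column by column from the right: bit + bit + carry-in; write the sum mod 2, carry 1 when the sum is 2 or 3.
carry:  00000000000
        00100000100
+       01011010001
-------------------
       001111010101
(the carry out of the leftmost column, 0, becomes the leading bit)
Decimal check:
  00100000100 = 256 + 4 = 260
  01011010001 = 512 + 128 + 64 + 16 + 1 = 721
  260 + 721 = 981, and 001111010101 = 512 + 256 + 128 + 64 + 16 + 4 + 1 = 981 ✓



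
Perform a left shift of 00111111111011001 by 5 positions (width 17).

Original: 00111111111011001 (decimal 32729)
Shift left by 5 positions
Append 5 zeros on the right and drop the 5 high bits that overflow the 17-bit width
Result: 11111101100100000 (decimal 129824)
Equivalent: 32729 << 5 = 32729 × 2^5 = 1047328, truncated to 17 bits = 129824



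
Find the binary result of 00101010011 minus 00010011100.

Method 1 - Direct subtraction (column by column from the right: bit − bit − borrow-in; if negative, add 2 and borrow 1 from the next column):
borrow: 00101111000
        00101010011
-       00010011100
-------------------
        00010110111

Method 2 - Add two's complement:
Two's complement of 00010011100: invert → 11101100011, add 1 → 11101100100
  00101010011
+ 11101100100
-------------
 100010110111  (end carry out of the top bit = 1)
Discarding the end carry: 00010110111
Decimal check:
  00101010011 = 256 + 64 + 16 + 2 + 1 = 339
  00010011100 = 128 + 16 + 8 + 4 = 156
  339 - 156 = 183, and 00010110111 = 128 + 32 + 16 + 4 + 2 + 1 = 183 ✓



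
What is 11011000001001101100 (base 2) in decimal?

Sum of powers of 2 for each 1-bit:
2^2 + 2^3 + 2^5 + 2^6 + 2^9 + 2^15 + 2^16 + 2^18 + 2^19
= 4 + 8 + 32 + 64 + 512 + 32768 + 65536 + 262144 + 524288
= 885356



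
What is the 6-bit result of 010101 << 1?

Original: 010101 (decimal 21)
Shift left by 1 position
Append 1 zero on the right
Result: 101010 (decimal 42)
Equivalent: 21 << 1 = 21 × 2^1 = 42



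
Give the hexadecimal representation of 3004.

Using repeated division by 16 (digits 10–15 are A–F):
3004 ÷ 16 = 187 remainder 12 (C)
187 ÷ 16 = 11 remainder 11 (B)
11 ÷ 16 = 0 remainder 11 (B)
Reading remainders bottom to top: BBC



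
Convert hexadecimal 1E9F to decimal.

Expand by place value (powers of 16):
Digit values: E = 14, F = 15
1E9F = 1 × 16^3 + 14 × 16^2 + 9 × 16^1 + 15 × 16^0
= 1 × 4096 + 14 × 256 + 9 × 16 + 15 × 1
= 4096 + 3584 + 144 + 15
= 7839



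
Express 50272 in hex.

Using repeated division by 16 (digits 10–15 are A–F):
50272 ÷ 16 = 3142 remainder 0
3142 ÷ 16 = 196 remainder 6
196 ÷ 16 = 12 remainder 4
12 ÷ 16 = 0 remainder 12 (C)
Reading remainders bottom to top: C460



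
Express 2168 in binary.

Using repeated division by 2:
2168 ÷ 2 = 1084 remainder 0
1084 ÷ 2 = 542 remainder 0
542 ÷ 2 = 271 remainder 0
271 ÷ 2 = 135 remainder 1
135 ÷ 2 = 67 remainder 1
67 ÷ 2 = 33 remainder 1
33 ÷ 2 = 16 remainder 1
16 ÷ 2 = 8 remainder 0
8 ÷ 2 = 4 remainder 0
4 ÷ 2 = 2 remainder 0
2 ÷ 2 = 1 remainder 0
1 ÷ 2 = 0 remainder 1
Reading remainders bottom to top: 100001111000



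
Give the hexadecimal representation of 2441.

Using repeated division by 16 (digits 10–15 are A–F):
2441 ÷ 16 = 152 remainder 9
152 ÷ 16 = 9 remainder 8
9 ÷ 16 = 0 remainder 9
Reading remainders bottom to top: 989



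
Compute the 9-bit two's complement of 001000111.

Original: 001000111
Step 1 - Invert all bits: 110111000
Step 2 - Add 1: 110111001
Verification: 001000111 + 110111001 = 1000000000; discarding the end carry (carry out of the top bit) leaves the 9-bit value 000000000, as required for x + (-x)



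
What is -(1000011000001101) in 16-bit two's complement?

Original (sign bit 1, negative): 1000011000001101
Step 1 - Invert all bits: 0111100111110010
Step 2 - Add 1: 0111100111110011
Verification: 1000011000001101 + 0111100111110011 = 10000000000000000; discarding the end carry (carry out of the top bit) leaves the 16-bit value 0000000000000000, as required for x + (-x)



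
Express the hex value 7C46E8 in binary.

Convert each hex digit to 4 bits:
  7 = 0111
  C = 1100
  4 = 0100
  6 = 0110
  E = 1110
  8 = 1000
Concatenate: 011111000100011011101000

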